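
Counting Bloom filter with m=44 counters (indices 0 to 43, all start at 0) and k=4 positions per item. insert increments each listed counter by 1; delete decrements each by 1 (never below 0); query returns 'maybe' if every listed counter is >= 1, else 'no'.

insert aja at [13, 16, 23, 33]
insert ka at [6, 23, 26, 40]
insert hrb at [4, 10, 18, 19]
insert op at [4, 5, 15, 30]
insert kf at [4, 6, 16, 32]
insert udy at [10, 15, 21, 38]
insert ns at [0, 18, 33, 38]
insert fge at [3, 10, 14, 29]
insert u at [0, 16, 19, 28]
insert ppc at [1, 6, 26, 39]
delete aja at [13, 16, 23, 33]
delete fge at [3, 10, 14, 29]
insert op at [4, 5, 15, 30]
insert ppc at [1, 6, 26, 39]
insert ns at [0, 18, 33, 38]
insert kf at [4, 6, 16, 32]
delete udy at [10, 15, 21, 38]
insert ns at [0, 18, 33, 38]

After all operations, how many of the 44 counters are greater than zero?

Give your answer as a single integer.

Answer: 19

Derivation:
Step 1: insert aja at [13, 16, 23, 33] -> counters=[0,0,0,0,0,0,0,0,0,0,0,0,0,1,0,0,1,0,0,0,0,0,0,1,0,0,0,0,0,0,0,0,0,1,0,0,0,0,0,0,0,0,0,0]
Step 2: insert ka at [6, 23, 26, 40] -> counters=[0,0,0,0,0,0,1,0,0,0,0,0,0,1,0,0,1,0,0,0,0,0,0,2,0,0,1,0,0,0,0,0,0,1,0,0,0,0,0,0,1,0,0,0]
Step 3: insert hrb at [4, 10, 18, 19] -> counters=[0,0,0,0,1,0,1,0,0,0,1,0,0,1,0,0,1,0,1,1,0,0,0,2,0,0,1,0,0,0,0,0,0,1,0,0,0,0,0,0,1,0,0,0]
Step 4: insert op at [4, 5, 15, 30] -> counters=[0,0,0,0,2,1,1,0,0,0,1,0,0,1,0,1,1,0,1,1,0,0,0,2,0,0,1,0,0,0,1,0,0,1,0,0,0,0,0,0,1,0,0,0]
Step 5: insert kf at [4, 6, 16, 32] -> counters=[0,0,0,0,3,1,2,0,0,0,1,0,0,1,0,1,2,0,1,1,0,0,0,2,0,0,1,0,0,0,1,0,1,1,0,0,0,0,0,0,1,0,0,0]
Step 6: insert udy at [10, 15, 21, 38] -> counters=[0,0,0,0,3,1,2,0,0,0,2,0,0,1,0,2,2,0,1,1,0,1,0,2,0,0,1,0,0,0,1,0,1,1,0,0,0,0,1,0,1,0,0,0]
Step 7: insert ns at [0, 18, 33, 38] -> counters=[1,0,0,0,3,1,2,0,0,0,2,0,0,1,0,2,2,0,2,1,0,1,0,2,0,0,1,0,0,0,1,0,1,2,0,0,0,0,2,0,1,0,0,0]
Step 8: insert fge at [3, 10, 14, 29] -> counters=[1,0,0,1,3,1,2,0,0,0,3,0,0,1,1,2,2,0,2,1,0,1,0,2,0,0,1,0,0,1,1,0,1,2,0,0,0,0,2,0,1,0,0,0]
Step 9: insert u at [0, 16, 19, 28] -> counters=[2,0,0,1,3,1,2,0,0,0,3,0,0,1,1,2,3,0,2,2,0,1,0,2,0,0,1,0,1,1,1,0,1,2,0,0,0,0,2,0,1,0,0,0]
Step 10: insert ppc at [1, 6, 26, 39] -> counters=[2,1,0,1,3,1,3,0,0,0,3,0,0,1,1,2,3,0,2,2,0,1,0,2,0,0,2,0,1,1,1,0,1,2,0,0,0,0,2,1,1,0,0,0]
Step 11: delete aja at [13, 16, 23, 33] -> counters=[2,1,0,1,3,1,3,0,0,0,3,0,0,0,1,2,2,0,2,2,0,1,0,1,0,0,2,0,1,1,1,0,1,1,0,0,0,0,2,1,1,0,0,0]
Step 12: delete fge at [3, 10, 14, 29] -> counters=[2,1,0,0,3,1,3,0,0,0,2,0,0,0,0,2,2,0,2,2,0,1,0,1,0,0,2,0,1,0,1,0,1,1,0,0,0,0,2,1,1,0,0,0]
Step 13: insert op at [4, 5, 15, 30] -> counters=[2,1,0,0,4,2,3,0,0,0,2,0,0,0,0,3,2,0,2,2,0,1,0,1,0,0,2,0,1,0,2,0,1,1,0,0,0,0,2,1,1,0,0,0]
Step 14: insert ppc at [1, 6, 26, 39] -> counters=[2,2,0,0,4,2,4,0,0,0,2,0,0,0,0,3,2,0,2,2,0,1,0,1,0,0,3,0,1,0,2,0,1,1,0,0,0,0,2,2,1,0,0,0]
Step 15: insert ns at [0, 18, 33, 38] -> counters=[3,2,0,0,4,2,4,0,0,0,2,0,0,0,0,3,2,0,3,2,0,1,0,1,0,0,3,0,1,0,2,0,1,2,0,0,0,0,3,2,1,0,0,0]
Step 16: insert kf at [4, 6, 16, 32] -> counters=[3,2,0,0,5,2,5,0,0,0,2,0,0,0,0,3,3,0,3,2,0,1,0,1,0,0,3,0,1,0,2,0,2,2,0,0,0,0,3,2,1,0,0,0]
Step 17: delete udy at [10, 15, 21, 38] -> counters=[3,2,0,0,5,2,5,0,0,0,1,0,0,0,0,2,3,0,3,2,0,0,0,1,0,0,3,0,1,0,2,0,2,2,0,0,0,0,2,2,1,0,0,0]
Step 18: insert ns at [0, 18, 33, 38] -> counters=[4,2,0,0,5,2,5,0,0,0,1,0,0,0,0,2,3,0,4,2,0,0,0,1,0,0,3,0,1,0,2,0,2,3,0,0,0,0,3,2,1,0,0,0]
Final counters=[4,2,0,0,5,2,5,0,0,0,1,0,0,0,0,2,3,0,4,2,0,0,0,1,0,0,3,0,1,0,2,0,2,3,0,0,0,0,3,2,1,0,0,0] -> 19 nonzero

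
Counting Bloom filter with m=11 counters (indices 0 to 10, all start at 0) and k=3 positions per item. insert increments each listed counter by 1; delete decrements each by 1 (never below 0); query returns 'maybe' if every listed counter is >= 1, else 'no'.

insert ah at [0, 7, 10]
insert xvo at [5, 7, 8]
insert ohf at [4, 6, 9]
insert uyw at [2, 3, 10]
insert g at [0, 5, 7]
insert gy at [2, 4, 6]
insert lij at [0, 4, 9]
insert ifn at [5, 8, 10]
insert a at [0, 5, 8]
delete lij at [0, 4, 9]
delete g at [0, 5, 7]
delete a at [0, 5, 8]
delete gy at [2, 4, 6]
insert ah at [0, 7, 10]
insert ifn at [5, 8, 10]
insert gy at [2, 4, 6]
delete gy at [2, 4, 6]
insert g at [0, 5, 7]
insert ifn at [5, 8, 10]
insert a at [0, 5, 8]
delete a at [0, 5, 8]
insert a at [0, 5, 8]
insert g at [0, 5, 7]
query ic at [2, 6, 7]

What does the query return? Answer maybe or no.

Step 1: insert ah at [0, 7, 10] -> counters=[1,0,0,0,0,0,0,1,0,0,1]
Step 2: insert xvo at [5, 7, 8] -> counters=[1,0,0,0,0,1,0,2,1,0,1]
Step 3: insert ohf at [4, 6, 9] -> counters=[1,0,0,0,1,1,1,2,1,1,1]
Step 4: insert uyw at [2, 3, 10] -> counters=[1,0,1,1,1,1,1,2,1,1,2]
Step 5: insert g at [0, 5, 7] -> counters=[2,0,1,1,1,2,1,3,1,1,2]
Step 6: insert gy at [2, 4, 6] -> counters=[2,0,2,1,2,2,2,3,1,1,2]
Step 7: insert lij at [0, 4, 9] -> counters=[3,0,2,1,3,2,2,3,1,2,2]
Step 8: insert ifn at [5, 8, 10] -> counters=[3,0,2,1,3,3,2,3,2,2,3]
Step 9: insert a at [0, 5, 8] -> counters=[4,0,2,1,3,4,2,3,3,2,3]
Step 10: delete lij at [0, 4, 9] -> counters=[3,0,2,1,2,4,2,3,3,1,3]
Step 11: delete g at [0, 5, 7] -> counters=[2,0,2,1,2,3,2,2,3,1,3]
Step 12: delete a at [0, 5, 8] -> counters=[1,0,2,1,2,2,2,2,2,1,3]
Step 13: delete gy at [2, 4, 6] -> counters=[1,0,1,1,1,2,1,2,2,1,3]
Step 14: insert ah at [0, 7, 10] -> counters=[2,0,1,1,1,2,1,3,2,1,4]
Step 15: insert ifn at [5, 8, 10] -> counters=[2,0,1,1,1,3,1,3,3,1,5]
Step 16: insert gy at [2, 4, 6] -> counters=[2,0,2,1,2,3,2,3,3,1,5]
Step 17: delete gy at [2, 4, 6] -> counters=[2,0,1,1,1,3,1,3,3,1,5]
Step 18: insert g at [0, 5, 7] -> counters=[3,0,1,1,1,4,1,4,3,1,5]
Step 19: insert ifn at [5, 8, 10] -> counters=[3,0,1,1,1,5,1,4,4,1,6]
Step 20: insert a at [0, 5, 8] -> counters=[4,0,1,1,1,6,1,4,5,1,6]
Step 21: delete a at [0, 5, 8] -> counters=[3,0,1,1,1,5,1,4,4,1,6]
Step 22: insert a at [0, 5, 8] -> counters=[4,0,1,1,1,6,1,4,5,1,6]
Step 23: insert g at [0, 5, 7] -> counters=[5,0,1,1,1,7,1,5,5,1,6]
Query ic: check counters[2]=1 counters[6]=1 counters[7]=5 -> maybe

Answer: maybe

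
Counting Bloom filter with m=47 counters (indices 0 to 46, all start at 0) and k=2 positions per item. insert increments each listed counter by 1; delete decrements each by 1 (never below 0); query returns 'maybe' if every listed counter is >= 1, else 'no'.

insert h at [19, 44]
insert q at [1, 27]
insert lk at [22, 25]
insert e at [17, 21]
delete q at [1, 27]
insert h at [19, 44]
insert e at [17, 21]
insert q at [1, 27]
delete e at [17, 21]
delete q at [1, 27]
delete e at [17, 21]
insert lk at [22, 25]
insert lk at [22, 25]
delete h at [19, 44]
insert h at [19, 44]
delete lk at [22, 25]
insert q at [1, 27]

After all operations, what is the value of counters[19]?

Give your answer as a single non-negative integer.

Answer: 2

Derivation:
Step 1: insert h at [19, 44] -> counters=[0,0,0,0,0,0,0,0,0,0,0,0,0,0,0,0,0,0,0,1,0,0,0,0,0,0,0,0,0,0,0,0,0,0,0,0,0,0,0,0,0,0,0,0,1,0,0]
Step 2: insert q at [1, 27] -> counters=[0,1,0,0,0,0,0,0,0,0,0,0,0,0,0,0,0,0,0,1,0,0,0,0,0,0,0,1,0,0,0,0,0,0,0,0,0,0,0,0,0,0,0,0,1,0,0]
Step 3: insert lk at [22, 25] -> counters=[0,1,0,0,0,0,0,0,0,0,0,0,0,0,0,0,0,0,0,1,0,0,1,0,0,1,0,1,0,0,0,0,0,0,0,0,0,0,0,0,0,0,0,0,1,0,0]
Step 4: insert e at [17, 21] -> counters=[0,1,0,0,0,0,0,0,0,0,0,0,0,0,0,0,0,1,0,1,0,1,1,0,0,1,0,1,0,0,0,0,0,0,0,0,0,0,0,0,0,0,0,0,1,0,0]
Step 5: delete q at [1, 27] -> counters=[0,0,0,0,0,0,0,0,0,0,0,0,0,0,0,0,0,1,0,1,0,1,1,0,0,1,0,0,0,0,0,0,0,0,0,0,0,0,0,0,0,0,0,0,1,0,0]
Step 6: insert h at [19, 44] -> counters=[0,0,0,0,0,0,0,0,0,0,0,0,0,0,0,0,0,1,0,2,0,1,1,0,0,1,0,0,0,0,0,0,0,0,0,0,0,0,0,0,0,0,0,0,2,0,0]
Step 7: insert e at [17, 21] -> counters=[0,0,0,0,0,0,0,0,0,0,0,0,0,0,0,0,0,2,0,2,0,2,1,0,0,1,0,0,0,0,0,0,0,0,0,0,0,0,0,0,0,0,0,0,2,0,0]
Step 8: insert q at [1, 27] -> counters=[0,1,0,0,0,0,0,0,0,0,0,0,0,0,0,0,0,2,0,2,0,2,1,0,0,1,0,1,0,0,0,0,0,0,0,0,0,0,0,0,0,0,0,0,2,0,0]
Step 9: delete e at [17, 21] -> counters=[0,1,0,0,0,0,0,0,0,0,0,0,0,0,0,0,0,1,0,2,0,1,1,0,0,1,0,1,0,0,0,0,0,0,0,0,0,0,0,0,0,0,0,0,2,0,0]
Step 10: delete q at [1, 27] -> counters=[0,0,0,0,0,0,0,0,0,0,0,0,0,0,0,0,0,1,0,2,0,1,1,0,0,1,0,0,0,0,0,0,0,0,0,0,0,0,0,0,0,0,0,0,2,0,0]
Step 11: delete e at [17, 21] -> counters=[0,0,0,0,0,0,0,0,0,0,0,0,0,0,0,0,0,0,0,2,0,0,1,0,0,1,0,0,0,0,0,0,0,0,0,0,0,0,0,0,0,0,0,0,2,0,0]
Step 12: insert lk at [22, 25] -> counters=[0,0,0,0,0,0,0,0,0,0,0,0,0,0,0,0,0,0,0,2,0,0,2,0,0,2,0,0,0,0,0,0,0,0,0,0,0,0,0,0,0,0,0,0,2,0,0]
Step 13: insert lk at [22, 25] -> counters=[0,0,0,0,0,0,0,0,0,0,0,0,0,0,0,0,0,0,0,2,0,0,3,0,0,3,0,0,0,0,0,0,0,0,0,0,0,0,0,0,0,0,0,0,2,0,0]
Step 14: delete h at [19, 44] -> counters=[0,0,0,0,0,0,0,0,0,0,0,0,0,0,0,0,0,0,0,1,0,0,3,0,0,3,0,0,0,0,0,0,0,0,0,0,0,0,0,0,0,0,0,0,1,0,0]
Step 15: insert h at [19, 44] -> counters=[0,0,0,0,0,0,0,0,0,0,0,0,0,0,0,0,0,0,0,2,0,0,3,0,0,3,0,0,0,0,0,0,0,0,0,0,0,0,0,0,0,0,0,0,2,0,0]
Step 16: delete lk at [22, 25] -> counters=[0,0,0,0,0,0,0,0,0,0,0,0,0,0,0,0,0,0,0,2,0,0,2,0,0,2,0,0,0,0,0,0,0,0,0,0,0,0,0,0,0,0,0,0,2,0,0]
Step 17: insert q at [1, 27] -> counters=[0,1,0,0,0,0,0,0,0,0,0,0,0,0,0,0,0,0,0,2,0,0,2,0,0,2,0,1,0,0,0,0,0,0,0,0,0,0,0,0,0,0,0,0,2,0,0]
Final counters=[0,1,0,0,0,0,0,0,0,0,0,0,0,0,0,0,0,0,0,2,0,0,2,0,0,2,0,1,0,0,0,0,0,0,0,0,0,0,0,0,0,0,0,0,2,0,0] -> counters[19]=2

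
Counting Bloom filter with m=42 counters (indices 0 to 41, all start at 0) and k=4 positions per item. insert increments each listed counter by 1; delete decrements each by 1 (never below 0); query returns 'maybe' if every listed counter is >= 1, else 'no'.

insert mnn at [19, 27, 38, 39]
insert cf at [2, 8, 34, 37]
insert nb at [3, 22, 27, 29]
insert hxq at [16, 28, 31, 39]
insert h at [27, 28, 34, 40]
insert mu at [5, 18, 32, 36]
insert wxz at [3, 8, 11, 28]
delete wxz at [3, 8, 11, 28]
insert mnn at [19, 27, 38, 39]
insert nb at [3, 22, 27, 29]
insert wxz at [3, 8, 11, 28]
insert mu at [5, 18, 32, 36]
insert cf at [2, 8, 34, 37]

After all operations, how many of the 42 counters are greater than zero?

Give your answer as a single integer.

Step 1: insert mnn at [19, 27, 38, 39] -> counters=[0,0,0,0,0,0,0,0,0,0,0,0,0,0,0,0,0,0,0,1,0,0,0,0,0,0,0,1,0,0,0,0,0,0,0,0,0,0,1,1,0,0]
Step 2: insert cf at [2, 8, 34, 37] -> counters=[0,0,1,0,0,0,0,0,1,0,0,0,0,0,0,0,0,0,0,1,0,0,0,0,0,0,0,1,0,0,0,0,0,0,1,0,0,1,1,1,0,0]
Step 3: insert nb at [3, 22, 27, 29] -> counters=[0,0,1,1,0,0,0,0,1,0,0,0,0,0,0,0,0,0,0,1,0,0,1,0,0,0,0,2,0,1,0,0,0,0,1,0,0,1,1,1,0,0]
Step 4: insert hxq at [16, 28, 31, 39] -> counters=[0,0,1,1,0,0,0,0,1,0,0,0,0,0,0,0,1,0,0,1,0,0,1,0,0,0,0,2,1,1,0,1,0,0,1,0,0,1,1,2,0,0]
Step 5: insert h at [27, 28, 34, 40] -> counters=[0,0,1,1,0,0,0,0,1,0,0,0,0,0,0,0,1,0,0,1,0,0,1,0,0,0,0,3,2,1,0,1,0,0,2,0,0,1,1,2,1,0]
Step 6: insert mu at [5, 18, 32, 36] -> counters=[0,0,1,1,0,1,0,0,1,0,0,0,0,0,0,0,1,0,1,1,0,0,1,0,0,0,0,3,2,1,0,1,1,0,2,0,1,1,1,2,1,0]
Step 7: insert wxz at [3, 8, 11, 28] -> counters=[0,0,1,2,0,1,0,0,2,0,0,1,0,0,0,0,1,0,1,1,0,0,1,0,0,0,0,3,3,1,0,1,1,0,2,0,1,1,1,2,1,0]
Step 8: delete wxz at [3, 8, 11, 28] -> counters=[0,0,1,1,0,1,0,0,1,0,0,0,0,0,0,0,1,0,1,1,0,0,1,0,0,0,0,3,2,1,0,1,1,0,2,0,1,1,1,2,1,0]
Step 9: insert mnn at [19, 27, 38, 39] -> counters=[0,0,1,1,0,1,0,0,1,0,0,0,0,0,0,0,1,0,1,2,0,0,1,0,0,0,0,4,2,1,0,1,1,0,2,0,1,1,2,3,1,0]
Step 10: insert nb at [3, 22, 27, 29] -> counters=[0,0,1,2,0,1,0,0,1,0,0,0,0,0,0,0,1,0,1,2,0,0,2,0,0,0,0,5,2,2,0,1,1,0,2,0,1,1,2,3,1,0]
Step 11: insert wxz at [3, 8, 11, 28] -> counters=[0,0,1,3,0,1,0,0,2,0,0,1,0,0,0,0,1,0,1,2,0,0,2,0,0,0,0,5,3,2,0,1,1,0,2,0,1,1,2,3,1,0]
Step 12: insert mu at [5, 18, 32, 36] -> counters=[0,0,1,3,0,2,0,0,2,0,0,1,0,0,0,0,1,0,2,2,0,0,2,0,0,0,0,5,3,2,0,1,2,0,2,0,2,1,2,3,1,0]
Step 13: insert cf at [2, 8, 34, 37] -> counters=[0,0,2,3,0,2,0,0,3,0,0,1,0,0,0,0,1,0,2,2,0,0,2,0,0,0,0,5,3,2,0,1,2,0,3,0,2,2,2,3,1,0]
Final counters=[0,0,2,3,0,2,0,0,3,0,0,1,0,0,0,0,1,0,2,2,0,0,2,0,0,0,0,5,3,2,0,1,2,0,3,0,2,2,2,3,1,0] -> 20 nonzero

Answer: 20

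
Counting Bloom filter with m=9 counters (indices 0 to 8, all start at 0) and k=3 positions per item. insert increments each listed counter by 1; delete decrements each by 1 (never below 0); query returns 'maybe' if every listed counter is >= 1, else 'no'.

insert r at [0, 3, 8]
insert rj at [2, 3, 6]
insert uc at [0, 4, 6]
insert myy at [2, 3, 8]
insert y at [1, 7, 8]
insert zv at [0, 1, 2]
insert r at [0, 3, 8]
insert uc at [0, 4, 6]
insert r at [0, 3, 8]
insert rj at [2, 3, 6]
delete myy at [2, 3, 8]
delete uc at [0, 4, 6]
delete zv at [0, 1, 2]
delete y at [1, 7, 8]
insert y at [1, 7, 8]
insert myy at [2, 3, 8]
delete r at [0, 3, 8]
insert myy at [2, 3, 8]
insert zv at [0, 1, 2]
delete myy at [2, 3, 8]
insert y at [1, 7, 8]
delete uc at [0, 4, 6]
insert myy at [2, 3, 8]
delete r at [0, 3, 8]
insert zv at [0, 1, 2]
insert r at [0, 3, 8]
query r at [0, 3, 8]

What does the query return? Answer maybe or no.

Answer: maybe

Derivation:
Step 1: insert r at [0, 3, 8] -> counters=[1,0,0,1,0,0,0,0,1]
Step 2: insert rj at [2, 3, 6] -> counters=[1,0,1,2,0,0,1,0,1]
Step 3: insert uc at [0, 4, 6] -> counters=[2,0,1,2,1,0,2,0,1]
Step 4: insert myy at [2, 3, 8] -> counters=[2,0,2,3,1,0,2,0,2]
Step 5: insert y at [1, 7, 8] -> counters=[2,1,2,3,1,0,2,1,3]
Step 6: insert zv at [0, 1, 2] -> counters=[3,2,3,3,1,0,2,1,3]
Step 7: insert r at [0, 3, 8] -> counters=[4,2,3,4,1,0,2,1,4]
Step 8: insert uc at [0, 4, 6] -> counters=[5,2,3,4,2,0,3,1,4]
Step 9: insert r at [0, 3, 8] -> counters=[6,2,3,5,2,0,3,1,5]
Step 10: insert rj at [2, 3, 6] -> counters=[6,2,4,6,2,0,4,1,5]
Step 11: delete myy at [2, 3, 8] -> counters=[6,2,3,5,2,0,4,1,4]
Step 12: delete uc at [0, 4, 6] -> counters=[5,2,3,5,1,0,3,1,4]
Step 13: delete zv at [0, 1, 2] -> counters=[4,1,2,5,1,0,3,1,4]
Step 14: delete y at [1, 7, 8] -> counters=[4,0,2,5,1,0,3,0,3]
Step 15: insert y at [1, 7, 8] -> counters=[4,1,2,5,1,0,3,1,4]
Step 16: insert myy at [2, 3, 8] -> counters=[4,1,3,6,1,0,3,1,5]
Step 17: delete r at [0, 3, 8] -> counters=[3,1,3,5,1,0,3,1,4]
Step 18: insert myy at [2, 3, 8] -> counters=[3,1,4,6,1,0,3,1,5]
Step 19: insert zv at [0, 1, 2] -> counters=[4,2,5,6,1,0,3,1,5]
Step 20: delete myy at [2, 3, 8] -> counters=[4,2,4,5,1,0,3,1,4]
Step 21: insert y at [1, 7, 8] -> counters=[4,3,4,5,1,0,3,2,5]
Step 22: delete uc at [0, 4, 6] -> counters=[3,3,4,5,0,0,2,2,5]
Step 23: insert myy at [2, 3, 8] -> counters=[3,3,5,6,0,0,2,2,6]
Step 24: delete r at [0, 3, 8] -> counters=[2,3,5,5,0,0,2,2,5]
Step 25: insert zv at [0, 1, 2] -> counters=[3,4,6,5,0,0,2,2,5]
Step 26: insert r at [0, 3, 8] -> counters=[4,4,6,6,0,0,2,2,6]
Query r: check counters[0]=4 counters[3]=6 counters[8]=6 -> maybe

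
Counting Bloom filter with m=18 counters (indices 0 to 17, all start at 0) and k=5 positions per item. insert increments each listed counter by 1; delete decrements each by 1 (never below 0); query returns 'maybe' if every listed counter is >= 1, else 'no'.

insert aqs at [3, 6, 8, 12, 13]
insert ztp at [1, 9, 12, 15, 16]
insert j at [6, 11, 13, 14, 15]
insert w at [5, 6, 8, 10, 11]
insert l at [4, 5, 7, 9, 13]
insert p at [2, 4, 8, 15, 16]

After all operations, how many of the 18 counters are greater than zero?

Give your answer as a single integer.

Answer: 16

Derivation:
Step 1: insert aqs at [3, 6, 8, 12, 13] -> counters=[0,0,0,1,0,0,1,0,1,0,0,0,1,1,0,0,0,0]
Step 2: insert ztp at [1, 9, 12, 15, 16] -> counters=[0,1,0,1,0,0,1,0,1,1,0,0,2,1,0,1,1,0]
Step 3: insert j at [6, 11, 13, 14, 15] -> counters=[0,1,0,1,0,0,2,0,1,1,0,1,2,2,1,2,1,0]
Step 4: insert w at [5, 6, 8, 10, 11] -> counters=[0,1,0,1,0,1,3,0,2,1,1,2,2,2,1,2,1,0]
Step 5: insert l at [4, 5, 7, 9, 13] -> counters=[0,1,0,1,1,2,3,1,2,2,1,2,2,3,1,2,1,0]
Step 6: insert p at [2, 4, 8, 15, 16] -> counters=[0,1,1,1,2,2,3,1,3,2,1,2,2,3,1,3,2,0]
Final counters=[0,1,1,1,2,2,3,1,3,2,1,2,2,3,1,3,2,0] -> 16 nonzero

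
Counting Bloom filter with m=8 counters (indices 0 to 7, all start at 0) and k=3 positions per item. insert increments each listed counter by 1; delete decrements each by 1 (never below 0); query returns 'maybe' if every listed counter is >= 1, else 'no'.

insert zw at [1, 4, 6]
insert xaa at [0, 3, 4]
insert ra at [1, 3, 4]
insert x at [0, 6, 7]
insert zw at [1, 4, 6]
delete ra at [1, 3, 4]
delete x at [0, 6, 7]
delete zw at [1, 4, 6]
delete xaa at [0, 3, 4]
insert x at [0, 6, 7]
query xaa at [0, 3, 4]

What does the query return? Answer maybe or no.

Step 1: insert zw at [1, 4, 6] -> counters=[0,1,0,0,1,0,1,0]
Step 2: insert xaa at [0, 3, 4] -> counters=[1,1,0,1,2,0,1,0]
Step 3: insert ra at [1, 3, 4] -> counters=[1,2,0,2,3,0,1,0]
Step 4: insert x at [0, 6, 7] -> counters=[2,2,0,2,3,0,2,1]
Step 5: insert zw at [1, 4, 6] -> counters=[2,3,0,2,4,0,3,1]
Step 6: delete ra at [1, 3, 4] -> counters=[2,2,0,1,3,0,3,1]
Step 7: delete x at [0, 6, 7] -> counters=[1,2,0,1,3,0,2,0]
Step 8: delete zw at [1, 4, 6] -> counters=[1,1,0,1,2,0,1,0]
Step 9: delete xaa at [0, 3, 4] -> counters=[0,1,0,0,1,0,1,0]
Step 10: insert x at [0, 6, 7] -> counters=[1,1,0,0,1,0,2,1]
Query xaa: check counters[0]=1 counters[3]=0 counters[4]=1 -> no

Answer: no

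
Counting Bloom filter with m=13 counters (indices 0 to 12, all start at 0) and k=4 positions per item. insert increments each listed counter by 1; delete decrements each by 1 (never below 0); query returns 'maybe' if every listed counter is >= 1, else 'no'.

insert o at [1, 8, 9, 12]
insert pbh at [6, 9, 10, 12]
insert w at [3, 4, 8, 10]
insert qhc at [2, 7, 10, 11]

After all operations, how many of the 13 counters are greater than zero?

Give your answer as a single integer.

Answer: 11

Derivation:
Step 1: insert o at [1, 8, 9, 12] -> counters=[0,1,0,0,0,0,0,0,1,1,0,0,1]
Step 2: insert pbh at [6, 9, 10, 12] -> counters=[0,1,0,0,0,0,1,0,1,2,1,0,2]
Step 3: insert w at [3, 4, 8, 10] -> counters=[0,1,0,1,1,0,1,0,2,2,2,0,2]
Step 4: insert qhc at [2, 7, 10, 11] -> counters=[0,1,1,1,1,0,1,1,2,2,3,1,2]
Final counters=[0,1,1,1,1,0,1,1,2,2,3,1,2] -> 11 nonzero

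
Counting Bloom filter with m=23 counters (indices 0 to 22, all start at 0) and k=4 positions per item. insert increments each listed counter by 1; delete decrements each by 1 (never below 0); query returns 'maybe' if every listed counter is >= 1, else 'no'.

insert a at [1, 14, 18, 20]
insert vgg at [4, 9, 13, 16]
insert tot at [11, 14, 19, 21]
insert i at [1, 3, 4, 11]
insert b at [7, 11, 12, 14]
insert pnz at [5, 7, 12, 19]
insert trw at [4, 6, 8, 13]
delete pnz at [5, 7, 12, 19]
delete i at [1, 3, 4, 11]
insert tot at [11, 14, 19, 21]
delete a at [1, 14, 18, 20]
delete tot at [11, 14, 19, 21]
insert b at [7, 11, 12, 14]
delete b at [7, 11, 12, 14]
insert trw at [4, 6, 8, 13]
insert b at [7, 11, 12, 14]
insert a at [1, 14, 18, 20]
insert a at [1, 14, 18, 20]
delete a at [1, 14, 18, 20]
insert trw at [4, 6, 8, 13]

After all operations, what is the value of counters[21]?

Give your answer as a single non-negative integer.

Step 1: insert a at [1, 14, 18, 20] -> counters=[0,1,0,0,0,0,0,0,0,0,0,0,0,0,1,0,0,0,1,0,1,0,0]
Step 2: insert vgg at [4, 9, 13, 16] -> counters=[0,1,0,0,1,0,0,0,0,1,0,0,0,1,1,0,1,0,1,0,1,0,0]
Step 3: insert tot at [11, 14, 19, 21] -> counters=[0,1,0,0,1,0,0,0,0,1,0,1,0,1,2,0,1,0,1,1,1,1,0]
Step 4: insert i at [1, 3, 4, 11] -> counters=[0,2,0,1,2,0,0,0,0,1,0,2,0,1,2,0,1,0,1,1,1,1,0]
Step 5: insert b at [7, 11, 12, 14] -> counters=[0,2,0,1,2,0,0,1,0,1,0,3,1,1,3,0,1,0,1,1,1,1,0]
Step 6: insert pnz at [5, 7, 12, 19] -> counters=[0,2,0,1,2,1,0,2,0,1,0,3,2,1,3,0,1,0,1,2,1,1,0]
Step 7: insert trw at [4, 6, 8, 13] -> counters=[0,2,0,1,3,1,1,2,1,1,0,3,2,2,3,0,1,0,1,2,1,1,0]
Step 8: delete pnz at [5, 7, 12, 19] -> counters=[0,2,0,1,3,0,1,1,1,1,0,3,1,2,3,0,1,0,1,1,1,1,0]
Step 9: delete i at [1, 3, 4, 11] -> counters=[0,1,0,0,2,0,1,1,1,1,0,2,1,2,3,0,1,0,1,1,1,1,0]
Step 10: insert tot at [11, 14, 19, 21] -> counters=[0,1,0,0,2,0,1,1,1,1,0,3,1,2,4,0,1,0,1,2,1,2,0]
Step 11: delete a at [1, 14, 18, 20] -> counters=[0,0,0,0,2,0,1,1,1,1,0,3,1,2,3,0,1,0,0,2,0,2,0]
Step 12: delete tot at [11, 14, 19, 21] -> counters=[0,0,0,0,2,0,1,1,1,1,0,2,1,2,2,0,1,0,0,1,0,1,0]
Step 13: insert b at [7, 11, 12, 14] -> counters=[0,0,0,0,2,0,1,2,1,1,0,3,2,2,3,0,1,0,0,1,0,1,0]
Step 14: delete b at [7, 11, 12, 14] -> counters=[0,0,0,0,2,0,1,1,1,1,0,2,1,2,2,0,1,0,0,1,0,1,0]
Step 15: insert trw at [4, 6, 8, 13] -> counters=[0,0,0,0,3,0,2,1,2,1,0,2,1,3,2,0,1,0,0,1,0,1,0]
Step 16: insert b at [7, 11, 12, 14] -> counters=[0,0,0,0,3,0,2,2,2,1,0,3,2,3,3,0,1,0,0,1,0,1,0]
Step 17: insert a at [1, 14, 18, 20] -> counters=[0,1,0,0,3,0,2,2,2,1,0,3,2,3,4,0,1,0,1,1,1,1,0]
Step 18: insert a at [1, 14, 18, 20] -> counters=[0,2,0,0,3,0,2,2,2,1,0,3,2,3,5,0,1,0,2,1,2,1,0]
Step 19: delete a at [1, 14, 18, 20] -> counters=[0,1,0,0,3,0,2,2,2,1,0,3,2,3,4,0,1,0,1,1,1,1,0]
Step 20: insert trw at [4, 6, 8, 13] -> counters=[0,1,0,0,4,0,3,2,3,1,0,3,2,4,4,0,1,0,1,1,1,1,0]
Final counters=[0,1,0,0,4,0,3,2,3,1,0,3,2,4,4,0,1,0,1,1,1,1,0] -> counters[21]=1

Answer: 1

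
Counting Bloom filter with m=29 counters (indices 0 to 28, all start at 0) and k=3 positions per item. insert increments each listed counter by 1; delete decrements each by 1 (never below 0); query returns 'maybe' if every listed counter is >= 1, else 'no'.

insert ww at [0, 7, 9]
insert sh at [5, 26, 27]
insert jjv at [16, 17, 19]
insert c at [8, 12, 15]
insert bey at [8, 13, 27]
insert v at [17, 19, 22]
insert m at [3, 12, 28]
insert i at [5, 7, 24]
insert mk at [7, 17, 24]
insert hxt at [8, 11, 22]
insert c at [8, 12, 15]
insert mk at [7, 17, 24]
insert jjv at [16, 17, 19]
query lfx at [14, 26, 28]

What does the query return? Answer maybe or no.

Answer: no

Derivation:
Step 1: insert ww at [0, 7, 9] -> counters=[1,0,0,0,0,0,0,1,0,1,0,0,0,0,0,0,0,0,0,0,0,0,0,0,0,0,0,0,0]
Step 2: insert sh at [5, 26, 27] -> counters=[1,0,0,0,0,1,0,1,0,1,0,0,0,0,0,0,0,0,0,0,0,0,0,0,0,0,1,1,0]
Step 3: insert jjv at [16, 17, 19] -> counters=[1,0,0,0,0,1,0,1,0,1,0,0,0,0,0,0,1,1,0,1,0,0,0,0,0,0,1,1,0]
Step 4: insert c at [8, 12, 15] -> counters=[1,0,0,0,0,1,0,1,1,1,0,0,1,0,0,1,1,1,0,1,0,0,0,0,0,0,1,1,0]
Step 5: insert bey at [8, 13, 27] -> counters=[1,0,0,0,0,1,0,1,2,1,0,0,1,1,0,1,1,1,0,1,0,0,0,0,0,0,1,2,0]
Step 6: insert v at [17, 19, 22] -> counters=[1,0,0,0,0,1,0,1,2,1,0,0,1,1,0,1,1,2,0,2,0,0,1,0,0,0,1,2,0]
Step 7: insert m at [3, 12, 28] -> counters=[1,0,0,1,0,1,0,1,2,1,0,0,2,1,0,1,1,2,0,2,0,0,1,0,0,0,1,2,1]
Step 8: insert i at [5, 7, 24] -> counters=[1,0,0,1,0,2,0,2,2,1,0,0,2,1,0,1,1,2,0,2,0,0,1,0,1,0,1,2,1]
Step 9: insert mk at [7, 17, 24] -> counters=[1,0,0,1,0,2,0,3,2,1,0,0,2,1,0,1,1,3,0,2,0,0,1,0,2,0,1,2,1]
Step 10: insert hxt at [8, 11, 22] -> counters=[1,0,0,1,0,2,0,3,3,1,0,1,2,1,0,1,1,3,0,2,0,0,2,0,2,0,1,2,1]
Step 11: insert c at [8, 12, 15] -> counters=[1,0,0,1,0,2,0,3,4,1,0,1,3,1,0,2,1,3,0,2,0,0,2,0,2,0,1,2,1]
Step 12: insert mk at [7, 17, 24] -> counters=[1,0,0,1,0,2,0,4,4,1,0,1,3,1,0,2,1,4,0,2,0,0,2,0,3,0,1,2,1]
Step 13: insert jjv at [16, 17, 19] -> counters=[1,0,0,1,0,2,0,4,4,1,0,1,3,1,0,2,2,5,0,3,0,0,2,0,3,0,1,2,1]
Query lfx: check counters[14]=0 counters[26]=1 counters[28]=1 -> no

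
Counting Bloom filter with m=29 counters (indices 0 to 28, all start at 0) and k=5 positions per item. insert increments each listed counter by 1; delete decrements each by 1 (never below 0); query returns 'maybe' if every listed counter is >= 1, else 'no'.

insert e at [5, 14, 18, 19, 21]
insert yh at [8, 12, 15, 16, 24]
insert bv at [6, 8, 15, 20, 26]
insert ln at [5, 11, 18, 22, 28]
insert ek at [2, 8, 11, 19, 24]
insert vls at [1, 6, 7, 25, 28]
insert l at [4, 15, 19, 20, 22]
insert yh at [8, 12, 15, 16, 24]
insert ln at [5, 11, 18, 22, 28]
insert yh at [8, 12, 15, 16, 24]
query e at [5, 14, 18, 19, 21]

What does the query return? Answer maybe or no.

Answer: maybe

Derivation:
Step 1: insert e at [5, 14, 18, 19, 21] -> counters=[0,0,0,0,0,1,0,0,0,0,0,0,0,0,1,0,0,0,1,1,0,1,0,0,0,0,0,0,0]
Step 2: insert yh at [8, 12, 15, 16, 24] -> counters=[0,0,0,0,0,1,0,0,1,0,0,0,1,0,1,1,1,0,1,1,0,1,0,0,1,0,0,0,0]
Step 3: insert bv at [6, 8, 15, 20, 26] -> counters=[0,0,0,0,0,1,1,0,2,0,0,0,1,0,1,2,1,0,1,1,1,1,0,0,1,0,1,0,0]
Step 4: insert ln at [5, 11, 18, 22, 28] -> counters=[0,0,0,0,0,2,1,0,2,0,0,1,1,0,1,2,1,0,2,1,1,1,1,0,1,0,1,0,1]
Step 5: insert ek at [2, 8, 11, 19, 24] -> counters=[0,0,1,0,0,2,1,0,3,0,0,2,1,0,1,2,1,0,2,2,1,1,1,0,2,0,1,0,1]
Step 6: insert vls at [1, 6, 7, 25, 28] -> counters=[0,1,1,0,0,2,2,1,3,0,0,2,1,0,1,2,1,0,2,2,1,1,1,0,2,1,1,0,2]
Step 7: insert l at [4, 15, 19, 20, 22] -> counters=[0,1,1,0,1,2,2,1,3,0,0,2,1,0,1,3,1,0,2,3,2,1,2,0,2,1,1,0,2]
Step 8: insert yh at [8, 12, 15, 16, 24] -> counters=[0,1,1,0,1,2,2,1,4,0,0,2,2,0,1,4,2,0,2,3,2,1,2,0,3,1,1,0,2]
Step 9: insert ln at [5, 11, 18, 22, 28] -> counters=[0,1,1,0,1,3,2,1,4,0,0,3,2,0,1,4,2,0,3,3,2,1,3,0,3,1,1,0,3]
Step 10: insert yh at [8, 12, 15, 16, 24] -> counters=[0,1,1,0,1,3,2,1,5,0,0,3,3,0,1,5,3,0,3,3,2,1,3,0,4,1,1,0,3]
Query e: check counters[5]=3 counters[14]=1 counters[18]=3 counters[19]=3 counters[21]=1 -> maybe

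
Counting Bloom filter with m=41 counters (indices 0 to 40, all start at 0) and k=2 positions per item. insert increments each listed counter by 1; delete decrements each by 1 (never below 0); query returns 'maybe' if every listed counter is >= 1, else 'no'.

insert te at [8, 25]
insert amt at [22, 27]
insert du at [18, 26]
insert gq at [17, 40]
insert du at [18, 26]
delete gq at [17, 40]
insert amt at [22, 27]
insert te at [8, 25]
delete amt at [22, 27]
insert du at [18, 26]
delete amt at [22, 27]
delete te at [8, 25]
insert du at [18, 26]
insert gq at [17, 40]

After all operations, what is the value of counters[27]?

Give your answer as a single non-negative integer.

Answer: 0

Derivation:
Step 1: insert te at [8, 25] -> counters=[0,0,0,0,0,0,0,0,1,0,0,0,0,0,0,0,0,0,0,0,0,0,0,0,0,1,0,0,0,0,0,0,0,0,0,0,0,0,0,0,0]
Step 2: insert amt at [22, 27] -> counters=[0,0,0,0,0,0,0,0,1,0,0,0,0,0,0,0,0,0,0,0,0,0,1,0,0,1,0,1,0,0,0,0,0,0,0,0,0,0,0,0,0]
Step 3: insert du at [18, 26] -> counters=[0,0,0,0,0,0,0,0,1,0,0,0,0,0,0,0,0,0,1,0,0,0,1,0,0,1,1,1,0,0,0,0,0,0,0,0,0,0,0,0,0]
Step 4: insert gq at [17, 40] -> counters=[0,0,0,0,0,0,0,0,1,0,0,0,0,0,0,0,0,1,1,0,0,0,1,0,0,1,1,1,0,0,0,0,0,0,0,0,0,0,0,0,1]
Step 5: insert du at [18, 26] -> counters=[0,0,0,0,0,0,0,0,1,0,0,0,0,0,0,0,0,1,2,0,0,0,1,0,0,1,2,1,0,0,0,0,0,0,0,0,0,0,0,0,1]
Step 6: delete gq at [17, 40] -> counters=[0,0,0,0,0,0,0,0,1,0,0,0,0,0,0,0,0,0,2,0,0,0,1,0,0,1,2,1,0,0,0,0,0,0,0,0,0,0,0,0,0]
Step 7: insert amt at [22, 27] -> counters=[0,0,0,0,0,0,0,0,1,0,0,0,0,0,0,0,0,0,2,0,0,0,2,0,0,1,2,2,0,0,0,0,0,0,0,0,0,0,0,0,0]
Step 8: insert te at [8, 25] -> counters=[0,0,0,0,0,0,0,0,2,0,0,0,0,0,0,0,0,0,2,0,0,0,2,0,0,2,2,2,0,0,0,0,0,0,0,0,0,0,0,0,0]
Step 9: delete amt at [22, 27] -> counters=[0,0,0,0,0,0,0,0,2,0,0,0,0,0,0,0,0,0,2,0,0,0,1,0,0,2,2,1,0,0,0,0,0,0,0,0,0,0,0,0,0]
Step 10: insert du at [18, 26] -> counters=[0,0,0,0,0,0,0,0,2,0,0,0,0,0,0,0,0,0,3,0,0,0,1,0,0,2,3,1,0,0,0,0,0,0,0,0,0,0,0,0,0]
Step 11: delete amt at [22, 27] -> counters=[0,0,0,0,0,0,0,0,2,0,0,0,0,0,0,0,0,0,3,0,0,0,0,0,0,2,3,0,0,0,0,0,0,0,0,0,0,0,0,0,0]
Step 12: delete te at [8, 25] -> counters=[0,0,0,0,0,0,0,0,1,0,0,0,0,0,0,0,0,0,3,0,0,0,0,0,0,1,3,0,0,0,0,0,0,0,0,0,0,0,0,0,0]
Step 13: insert du at [18, 26] -> counters=[0,0,0,0,0,0,0,0,1,0,0,0,0,0,0,0,0,0,4,0,0,0,0,0,0,1,4,0,0,0,0,0,0,0,0,0,0,0,0,0,0]
Step 14: insert gq at [17, 40] -> counters=[0,0,0,0,0,0,0,0,1,0,0,0,0,0,0,0,0,1,4,0,0,0,0,0,0,1,4,0,0,0,0,0,0,0,0,0,0,0,0,0,1]
Final counters=[0,0,0,0,0,0,0,0,1,0,0,0,0,0,0,0,0,1,4,0,0,0,0,0,0,1,4,0,0,0,0,0,0,0,0,0,0,0,0,0,1] -> counters[27]=0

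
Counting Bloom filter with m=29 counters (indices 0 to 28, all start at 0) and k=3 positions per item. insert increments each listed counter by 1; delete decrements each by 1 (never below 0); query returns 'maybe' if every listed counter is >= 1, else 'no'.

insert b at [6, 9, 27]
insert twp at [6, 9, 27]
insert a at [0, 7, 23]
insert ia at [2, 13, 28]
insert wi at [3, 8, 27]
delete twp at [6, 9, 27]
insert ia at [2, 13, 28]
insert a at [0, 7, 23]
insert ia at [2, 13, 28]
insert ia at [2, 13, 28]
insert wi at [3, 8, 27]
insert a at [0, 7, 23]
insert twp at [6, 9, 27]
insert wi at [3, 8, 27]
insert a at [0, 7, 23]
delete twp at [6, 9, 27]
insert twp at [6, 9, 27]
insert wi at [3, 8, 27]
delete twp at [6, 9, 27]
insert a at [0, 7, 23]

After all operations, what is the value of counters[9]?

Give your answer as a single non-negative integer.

Answer: 1

Derivation:
Step 1: insert b at [6, 9, 27] -> counters=[0,0,0,0,0,0,1,0,0,1,0,0,0,0,0,0,0,0,0,0,0,0,0,0,0,0,0,1,0]
Step 2: insert twp at [6, 9, 27] -> counters=[0,0,0,0,0,0,2,0,0,2,0,0,0,0,0,0,0,0,0,0,0,0,0,0,0,0,0,2,0]
Step 3: insert a at [0, 7, 23] -> counters=[1,0,0,0,0,0,2,1,0,2,0,0,0,0,0,0,0,0,0,0,0,0,0,1,0,0,0,2,0]
Step 4: insert ia at [2, 13, 28] -> counters=[1,0,1,0,0,0,2,1,0,2,0,0,0,1,0,0,0,0,0,0,0,0,0,1,0,0,0,2,1]
Step 5: insert wi at [3, 8, 27] -> counters=[1,0,1,1,0,0,2,1,1,2,0,0,0,1,0,0,0,0,0,0,0,0,0,1,0,0,0,3,1]
Step 6: delete twp at [6, 9, 27] -> counters=[1,0,1,1,0,0,1,1,1,1,0,0,0,1,0,0,0,0,0,0,0,0,0,1,0,0,0,2,1]
Step 7: insert ia at [2, 13, 28] -> counters=[1,0,2,1,0,0,1,1,1,1,0,0,0,2,0,0,0,0,0,0,0,0,0,1,0,0,0,2,2]
Step 8: insert a at [0, 7, 23] -> counters=[2,0,2,1,0,0,1,2,1,1,0,0,0,2,0,0,0,0,0,0,0,0,0,2,0,0,0,2,2]
Step 9: insert ia at [2, 13, 28] -> counters=[2,0,3,1,0,0,1,2,1,1,0,0,0,3,0,0,0,0,0,0,0,0,0,2,0,0,0,2,3]
Step 10: insert ia at [2, 13, 28] -> counters=[2,0,4,1,0,0,1,2,1,1,0,0,0,4,0,0,0,0,0,0,0,0,0,2,0,0,0,2,4]
Step 11: insert wi at [3, 8, 27] -> counters=[2,0,4,2,0,0,1,2,2,1,0,0,0,4,0,0,0,0,0,0,0,0,0,2,0,0,0,3,4]
Step 12: insert a at [0, 7, 23] -> counters=[3,0,4,2,0,0,1,3,2,1,0,0,0,4,0,0,0,0,0,0,0,0,0,3,0,0,0,3,4]
Step 13: insert twp at [6, 9, 27] -> counters=[3,0,4,2,0,0,2,3,2,2,0,0,0,4,0,0,0,0,0,0,0,0,0,3,0,0,0,4,4]
Step 14: insert wi at [3, 8, 27] -> counters=[3,0,4,3,0,0,2,3,3,2,0,0,0,4,0,0,0,0,0,0,0,0,0,3,0,0,0,5,4]
Step 15: insert a at [0, 7, 23] -> counters=[4,0,4,3,0,0,2,4,3,2,0,0,0,4,0,0,0,0,0,0,0,0,0,4,0,0,0,5,4]
Step 16: delete twp at [6, 9, 27] -> counters=[4,0,4,3,0,0,1,4,3,1,0,0,0,4,0,0,0,0,0,0,0,0,0,4,0,0,0,4,4]
Step 17: insert twp at [6, 9, 27] -> counters=[4,0,4,3,0,0,2,4,3,2,0,0,0,4,0,0,0,0,0,0,0,0,0,4,0,0,0,5,4]
Step 18: insert wi at [3, 8, 27] -> counters=[4,0,4,4,0,0,2,4,4,2,0,0,0,4,0,0,0,0,0,0,0,0,0,4,0,0,0,6,4]
Step 19: delete twp at [6, 9, 27] -> counters=[4,0,4,4,0,0,1,4,4,1,0,0,0,4,0,0,0,0,0,0,0,0,0,4,0,0,0,5,4]
Step 20: insert a at [0, 7, 23] -> counters=[5,0,4,4,0,0,1,5,4,1,0,0,0,4,0,0,0,0,0,0,0,0,0,5,0,0,0,5,4]
Final counters=[5,0,4,4,0,0,1,5,4,1,0,0,0,4,0,0,0,0,0,0,0,0,0,5,0,0,0,5,4] -> counters[9]=1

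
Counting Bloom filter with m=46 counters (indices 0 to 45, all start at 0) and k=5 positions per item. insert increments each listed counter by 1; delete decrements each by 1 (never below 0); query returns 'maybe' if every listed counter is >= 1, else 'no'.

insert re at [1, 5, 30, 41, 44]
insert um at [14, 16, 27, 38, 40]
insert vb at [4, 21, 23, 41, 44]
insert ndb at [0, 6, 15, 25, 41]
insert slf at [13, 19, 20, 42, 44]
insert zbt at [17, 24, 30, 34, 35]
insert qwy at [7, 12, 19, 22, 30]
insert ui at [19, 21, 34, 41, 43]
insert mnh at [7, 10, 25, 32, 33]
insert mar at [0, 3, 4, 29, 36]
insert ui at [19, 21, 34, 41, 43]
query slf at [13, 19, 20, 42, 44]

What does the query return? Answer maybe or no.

Step 1: insert re at [1, 5, 30, 41, 44] -> counters=[0,1,0,0,0,1,0,0,0,0,0,0,0,0,0,0,0,0,0,0,0,0,0,0,0,0,0,0,0,0,1,0,0,0,0,0,0,0,0,0,0,1,0,0,1,0]
Step 2: insert um at [14, 16, 27, 38, 40] -> counters=[0,1,0,0,0,1,0,0,0,0,0,0,0,0,1,0,1,0,0,0,0,0,0,0,0,0,0,1,0,0,1,0,0,0,0,0,0,0,1,0,1,1,0,0,1,0]
Step 3: insert vb at [4, 21, 23, 41, 44] -> counters=[0,1,0,0,1,1,0,0,0,0,0,0,0,0,1,0,1,0,0,0,0,1,0,1,0,0,0,1,0,0,1,0,0,0,0,0,0,0,1,0,1,2,0,0,2,0]
Step 4: insert ndb at [0, 6, 15, 25, 41] -> counters=[1,1,0,0,1,1,1,0,0,0,0,0,0,0,1,1,1,0,0,0,0,1,0,1,0,1,0,1,0,0,1,0,0,0,0,0,0,0,1,0,1,3,0,0,2,0]
Step 5: insert slf at [13, 19, 20, 42, 44] -> counters=[1,1,0,0,1,1,1,0,0,0,0,0,0,1,1,1,1,0,0,1,1,1,0,1,0,1,0,1,0,0,1,0,0,0,0,0,0,0,1,0,1,3,1,0,3,0]
Step 6: insert zbt at [17, 24, 30, 34, 35] -> counters=[1,1,0,0,1,1,1,0,0,0,0,0,0,1,1,1,1,1,0,1,1,1,0,1,1,1,0,1,0,0,2,0,0,0,1,1,0,0,1,0,1,3,1,0,3,0]
Step 7: insert qwy at [7, 12, 19, 22, 30] -> counters=[1,1,0,0,1,1,1,1,0,0,0,0,1,1,1,1,1,1,0,2,1,1,1,1,1,1,0,1,0,0,3,0,0,0,1,1,0,0,1,0,1,3,1,0,3,0]
Step 8: insert ui at [19, 21, 34, 41, 43] -> counters=[1,1,0,0,1,1,1,1,0,0,0,0,1,1,1,1,1,1,0,3,1,2,1,1,1,1,0,1,0,0,3,0,0,0,2,1,0,0,1,0,1,4,1,1,3,0]
Step 9: insert mnh at [7, 10, 25, 32, 33] -> counters=[1,1,0,0,1,1,1,2,0,0,1,0,1,1,1,1,1,1,0,3,1,2,1,1,1,2,0,1,0,0,3,0,1,1,2,1,0,0,1,0,1,4,1,1,3,0]
Step 10: insert mar at [0, 3, 4, 29, 36] -> counters=[2,1,0,1,2,1,1,2,0,0,1,0,1,1,1,1,1,1,0,3,1,2,1,1,1,2,0,1,0,1,3,0,1,1,2,1,1,0,1,0,1,4,1,1,3,0]
Step 11: insert ui at [19, 21, 34, 41, 43] -> counters=[2,1,0,1,2,1,1,2,0,0,1,0,1,1,1,1,1,1,0,4,1,3,1,1,1,2,0,1,0,1,3,0,1,1,3,1,1,0,1,0,1,5,1,2,3,0]
Query slf: check counters[13]=1 counters[19]=4 counters[20]=1 counters[42]=1 counters[44]=3 -> maybe

Answer: maybe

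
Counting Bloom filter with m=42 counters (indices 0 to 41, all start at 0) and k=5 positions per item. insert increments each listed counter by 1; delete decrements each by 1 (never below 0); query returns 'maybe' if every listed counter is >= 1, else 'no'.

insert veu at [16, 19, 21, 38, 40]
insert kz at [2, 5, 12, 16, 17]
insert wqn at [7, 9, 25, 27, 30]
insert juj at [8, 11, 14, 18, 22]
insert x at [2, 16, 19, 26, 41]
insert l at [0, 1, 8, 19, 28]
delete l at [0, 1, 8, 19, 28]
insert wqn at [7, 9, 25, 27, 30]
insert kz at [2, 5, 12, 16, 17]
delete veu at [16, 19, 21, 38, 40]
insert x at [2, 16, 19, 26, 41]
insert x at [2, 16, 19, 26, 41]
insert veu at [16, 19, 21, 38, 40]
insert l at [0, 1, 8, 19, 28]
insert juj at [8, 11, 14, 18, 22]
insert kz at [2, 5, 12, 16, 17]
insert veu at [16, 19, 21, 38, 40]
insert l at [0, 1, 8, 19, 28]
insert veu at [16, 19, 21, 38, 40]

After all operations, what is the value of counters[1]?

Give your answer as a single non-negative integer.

Step 1: insert veu at [16, 19, 21, 38, 40] -> counters=[0,0,0,0,0,0,0,0,0,0,0,0,0,0,0,0,1,0,0,1,0,1,0,0,0,0,0,0,0,0,0,0,0,0,0,0,0,0,1,0,1,0]
Step 2: insert kz at [2, 5, 12, 16, 17] -> counters=[0,0,1,0,0,1,0,0,0,0,0,0,1,0,0,0,2,1,0,1,0,1,0,0,0,0,0,0,0,0,0,0,0,0,0,0,0,0,1,0,1,0]
Step 3: insert wqn at [7, 9, 25, 27, 30] -> counters=[0,0,1,0,0,1,0,1,0,1,0,0,1,0,0,0,2,1,0,1,0,1,0,0,0,1,0,1,0,0,1,0,0,0,0,0,0,0,1,0,1,0]
Step 4: insert juj at [8, 11, 14, 18, 22] -> counters=[0,0,1,0,0,1,0,1,1,1,0,1,1,0,1,0,2,1,1,1,0,1,1,0,0,1,0,1,0,0,1,0,0,0,0,0,0,0,1,0,1,0]
Step 5: insert x at [2, 16, 19, 26, 41] -> counters=[0,0,2,0,0,1,0,1,1,1,0,1,1,0,1,0,3,1,1,2,0,1,1,0,0,1,1,1,0,0,1,0,0,0,0,0,0,0,1,0,1,1]
Step 6: insert l at [0, 1, 8, 19, 28] -> counters=[1,1,2,0,0,1,0,1,2,1,0,1,1,0,1,0,3,1,1,3,0,1,1,0,0,1,1,1,1,0,1,0,0,0,0,0,0,0,1,0,1,1]
Step 7: delete l at [0, 1, 8, 19, 28] -> counters=[0,0,2,0,0,1,0,1,1,1,0,1,1,0,1,0,3,1,1,2,0,1,1,0,0,1,1,1,0,0,1,0,0,0,0,0,0,0,1,0,1,1]
Step 8: insert wqn at [7, 9, 25, 27, 30] -> counters=[0,0,2,0,0,1,0,2,1,2,0,1,1,0,1,0,3,1,1,2,0,1,1,0,0,2,1,2,0,0,2,0,0,0,0,0,0,0,1,0,1,1]
Step 9: insert kz at [2, 5, 12, 16, 17] -> counters=[0,0,3,0,0,2,0,2,1,2,0,1,2,0,1,0,4,2,1,2,0,1,1,0,0,2,1,2,0,0,2,0,0,0,0,0,0,0,1,0,1,1]
Step 10: delete veu at [16, 19, 21, 38, 40] -> counters=[0,0,3,0,0,2,0,2,1,2,0,1,2,0,1,0,3,2,1,1,0,0,1,0,0,2,1,2,0,0,2,0,0,0,0,0,0,0,0,0,0,1]
Step 11: insert x at [2, 16, 19, 26, 41] -> counters=[0,0,4,0,0,2,0,2,1,2,0,1,2,0,1,0,4,2,1,2,0,0,1,0,0,2,2,2,0,0,2,0,0,0,0,0,0,0,0,0,0,2]
Step 12: insert x at [2, 16, 19, 26, 41] -> counters=[0,0,5,0,0,2,0,2,1,2,0,1,2,0,1,0,5,2,1,3,0,0,1,0,0,2,3,2,0,0,2,0,0,0,0,0,0,0,0,0,0,3]
Step 13: insert veu at [16, 19, 21, 38, 40] -> counters=[0,0,5,0,0,2,0,2,1,2,0,1,2,0,1,0,6,2,1,4,0,1,1,0,0,2,3,2,0,0,2,0,0,0,0,0,0,0,1,0,1,3]
Step 14: insert l at [0, 1, 8, 19, 28] -> counters=[1,1,5,0,0,2,0,2,2,2,0,1,2,0,1,0,6,2,1,5,0,1,1,0,0,2,3,2,1,0,2,0,0,0,0,0,0,0,1,0,1,3]
Step 15: insert juj at [8, 11, 14, 18, 22] -> counters=[1,1,5,0,0,2,0,2,3,2,0,2,2,0,2,0,6,2,2,5,0,1,2,0,0,2,3,2,1,0,2,0,0,0,0,0,0,0,1,0,1,3]
Step 16: insert kz at [2, 5, 12, 16, 17] -> counters=[1,1,6,0,0,3,0,2,3,2,0,2,3,0,2,0,7,3,2,5,0,1,2,0,0,2,3,2,1,0,2,0,0,0,0,0,0,0,1,0,1,3]
Step 17: insert veu at [16, 19, 21, 38, 40] -> counters=[1,1,6,0,0,3,0,2,3,2,0,2,3,0,2,0,8,3,2,6,0,2,2,0,0,2,3,2,1,0,2,0,0,0,0,0,0,0,2,0,2,3]
Step 18: insert l at [0, 1, 8, 19, 28] -> counters=[2,2,6,0,0,3,0,2,4,2,0,2,3,0,2,0,8,3,2,7,0,2,2,0,0,2,3,2,2,0,2,0,0,0,0,0,0,0,2,0,2,3]
Step 19: insert veu at [16, 19, 21, 38, 40] -> counters=[2,2,6,0,0,3,0,2,4,2,0,2,3,0,2,0,9,3,2,8,0,3,2,0,0,2,3,2,2,0,2,0,0,0,0,0,0,0,3,0,3,3]
Final counters=[2,2,6,0,0,3,0,2,4,2,0,2,3,0,2,0,9,3,2,8,0,3,2,0,0,2,3,2,2,0,2,0,0,0,0,0,0,0,3,0,3,3] -> counters[1]=2

Answer: 2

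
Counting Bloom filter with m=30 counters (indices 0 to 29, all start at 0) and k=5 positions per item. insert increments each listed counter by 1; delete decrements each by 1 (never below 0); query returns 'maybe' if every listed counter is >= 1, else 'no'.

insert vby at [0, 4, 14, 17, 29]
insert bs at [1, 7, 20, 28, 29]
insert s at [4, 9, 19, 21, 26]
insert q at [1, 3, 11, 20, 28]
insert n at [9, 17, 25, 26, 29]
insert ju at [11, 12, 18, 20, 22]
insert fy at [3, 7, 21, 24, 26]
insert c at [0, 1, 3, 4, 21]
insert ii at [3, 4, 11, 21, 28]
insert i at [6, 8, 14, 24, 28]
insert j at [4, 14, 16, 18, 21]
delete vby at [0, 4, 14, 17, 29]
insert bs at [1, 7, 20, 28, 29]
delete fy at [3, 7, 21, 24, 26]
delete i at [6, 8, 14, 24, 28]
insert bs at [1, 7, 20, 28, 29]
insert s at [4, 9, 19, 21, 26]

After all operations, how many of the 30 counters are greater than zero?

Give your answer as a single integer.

Answer: 20

Derivation:
Step 1: insert vby at [0, 4, 14, 17, 29] -> counters=[1,0,0,0,1,0,0,0,0,0,0,0,0,0,1,0,0,1,0,0,0,0,0,0,0,0,0,0,0,1]
Step 2: insert bs at [1, 7, 20, 28, 29] -> counters=[1,1,0,0,1,0,0,1,0,0,0,0,0,0,1,0,0,1,0,0,1,0,0,0,0,0,0,0,1,2]
Step 3: insert s at [4, 9, 19, 21, 26] -> counters=[1,1,0,0,2,0,0,1,0,1,0,0,0,0,1,0,0,1,0,1,1,1,0,0,0,0,1,0,1,2]
Step 4: insert q at [1, 3, 11, 20, 28] -> counters=[1,2,0,1,2,0,0,1,0,1,0,1,0,0,1,0,0,1,0,1,2,1,0,0,0,0,1,0,2,2]
Step 5: insert n at [9, 17, 25, 26, 29] -> counters=[1,2,0,1,2,0,0,1,0,2,0,1,0,0,1,0,0,2,0,1,2,1,0,0,0,1,2,0,2,3]
Step 6: insert ju at [11, 12, 18, 20, 22] -> counters=[1,2,0,1,2,0,0,1,0,2,0,2,1,0,1,0,0,2,1,1,3,1,1,0,0,1,2,0,2,3]
Step 7: insert fy at [3, 7, 21, 24, 26] -> counters=[1,2,0,2,2,0,0,2,0,2,0,2,1,0,1,0,0,2,1,1,3,2,1,0,1,1,3,0,2,3]
Step 8: insert c at [0, 1, 3, 4, 21] -> counters=[2,3,0,3,3,0,0,2,0,2,0,2,1,0,1,0,0,2,1,1,3,3,1,0,1,1,3,0,2,3]
Step 9: insert ii at [3, 4, 11, 21, 28] -> counters=[2,3,0,4,4,0,0,2,0,2,0,3,1,0,1,0,0,2,1,1,3,4,1,0,1,1,3,0,3,3]
Step 10: insert i at [6, 8, 14, 24, 28] -> counters=[2,3,0,4,4,0,1,2,1,2,0,3,1,0,2,0,0,2,1,1,3,4,1,0,2,1,3,0,4,3]
Step 11: insert j at [4, 14, 16, 18, 21] -> counters=[2,3,0,4,5,0,1,2,1,2,0,3,1,0,3,0,1,2,2,1,3,5,1,0,2,1,3,0,4,3]
Step 12: delete vby at [0, 4, 14, 17, 29] -> counters=[1,3,0,4,4,0,1,2,1,2,0,3,1,0,2,0,1,1,2,1,3,5,1,0,2,1,3,0,4,2]
Step 13: insert bs at [1, 7, 20, 28, 29] -> counters=[1,4,0,4,4,0,1,3,1,2,0,3,1,0,2,0,1,1,2,1,4,5,1,0,2,1,3,0,5,3]
Step 14: delete fy at [3, 7, 21, 24, 26] -> counters=[1,4,0,3,4,0,1,2,1,2,0,3,1,0,2,0,1,1,2,1,4,4,1,0,1,1,2,0,5,3]
Step 15: delete i at [6, 8, 14, 24, 28] -> counters=[1,4,0,3,4,0,0,2,0,2,0,3,1,0,1,0,1,1,2,1,4,4,1,0,0,1,2,0,4,3]
Step 16: insert bs at [1, 7, 20, 28, 29] -> counters=[1,5,0,3,4,0,0,3,0,2,0,3,1,0,1,0,1,1,2,1,5,4,1,0,0,1,2,0,5,4]
Step 17: insert s at [4, 9, 19, 21, 26] -> counters=[1,5,0,3,5,0,0,3,0,3,0,3,1,0,1,0,1,1,2,2,5,5,1,0,0,1,3,0,5,4]
Final counters=[1,5,0,3,5,0,0,3,0,3,0,3,1,0,1,0,1,1,2,2,5,5,1,0,0,1,3,0,5,4] -> 20 nonzero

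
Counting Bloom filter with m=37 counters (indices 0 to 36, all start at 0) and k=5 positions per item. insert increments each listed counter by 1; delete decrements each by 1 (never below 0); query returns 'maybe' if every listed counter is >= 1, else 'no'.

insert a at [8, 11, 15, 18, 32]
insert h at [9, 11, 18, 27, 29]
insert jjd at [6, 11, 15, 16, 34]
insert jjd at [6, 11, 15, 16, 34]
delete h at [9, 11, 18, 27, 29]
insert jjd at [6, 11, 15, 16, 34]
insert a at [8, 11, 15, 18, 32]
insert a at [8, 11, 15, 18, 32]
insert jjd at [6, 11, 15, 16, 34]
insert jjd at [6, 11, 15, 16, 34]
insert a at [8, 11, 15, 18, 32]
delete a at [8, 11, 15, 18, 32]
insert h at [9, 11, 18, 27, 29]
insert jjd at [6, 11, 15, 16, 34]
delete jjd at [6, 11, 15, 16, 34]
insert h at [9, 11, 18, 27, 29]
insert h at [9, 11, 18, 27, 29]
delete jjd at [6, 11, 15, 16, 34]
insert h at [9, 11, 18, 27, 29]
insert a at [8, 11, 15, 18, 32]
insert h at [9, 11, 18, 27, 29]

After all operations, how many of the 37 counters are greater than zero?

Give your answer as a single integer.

Step 1: insert a at [8, 11, 15, 18, 32] -> counters=[0,0,0,0,0,0,0,0,1,0,0,1,0,0,0,1,0,0,1,0,0,0,0,0,0,0,0,0,0,0,0,0,1,0,0,0,0]
Step 2: insert h at [9, 11, 18, 27, 29] -> counters=[0,0,0,0,0,0,0,0,1,1,0,2,0,0,0,1,0,0,2,0,0,0,0,0,0,0,0,1,0,1,0,0,1,0,0,0,0]
Step 3: insert jjd at [6, 11, 15, 16, 34] -> counters=[0,0,0,0,0,0,1,0,1,1,0,3,0,0,0,2,1,0,2,0,0,0,0,0,0,0,0,1,0,1,0,0,1,0,1,0,0]
Step 4: insert jjd at [6, 11, 15, 16, 34] -> counters=[0,0,0,0,0,0,2,0,1,1,0,4,0,0,0,3,2,0,2,0,0,0,0,0,0,0,0,1,0,1,0,0,1,0,2,0,0]
Step 5: delete h at [9, 11, 18, 27, 29] -> counters=[0,0,0,0,0,0,2,0,1,0,0,3,0,0,0,3,2,0,1,0,0,0,0,0,0,0,0,0,0,0,0,0,1,0,2,0,0]
Step 6: insert jjd at [6, 11, 15, 16, 34] -> counters=[0,0,0,0,0,0,3,0,1,0,0,4,0,0,0,4,3,0,1,0,0,0,0,0,0,0,0,0,0,0,0,0,1,0,3,0,0]
Step 7: insert a at [8, 11, 15, 18, 32] -> counters=[0,0,0,0,0,0,3,0,2,0,0,5,0,0,0,5,3,0,2,0,0,0,0,0,0,0,0,0,0,0,0,0,2,0,3,0,0]
Step 8: insert a at [8, 11, 15, 18, 32] -> counters=[0,0,0,0,0,0,3,0,3,0,0,6,0,0,0,6,3,0,3,0,0,0,0,0,0,0,0,0,0,0,0,0,3,0,3,0,0]
Step 9: insert jjd at [6, 11, 15, 16, 34] -> counters=[0,0,0,0,0,0,4,0,3,0,0,7,0,0,0,7,4,0,3,0,0,0,0,0,0,0,0,0,0,0,0,0,3,0,4,0,0]
Step 10: insert jjd at [6, 11, 15, 16, 34] -> counters=[0,0,0,0,0,0,5,0,3,0,0,8,0,0,0,8,5,0,3,0,0,0,0,0,0,0,0,0,0,0,0,0,3,0,5,0,0]
Step 11: insert a at [8, 11, 15, 18, 32] -> counters=[0,0,0,0,0,0,5,0,4,0,0,9,0,0,0,9,5,0,4,0,0,0,0,0,0,0,0,0,0,0,0,0,4,0,5,0,0]
Step 12: delete a at [8, 11, 15, 18, 32] -> counters=[0,0,0,0,0,0,5,0,3,0,0,8,0,0,0,8,5,0,3,0,0,0,0,0,0,0,0,0,0,0,0,0,3,0,5,0,0]
Step 13: insert h at [9, 11, 18, 27, 29] -> counters=[0,0,0,0,0,0,5,0,3,1,0,9,0,0,0,8,5,0,4,0,0,0,0,0,0,0,0,1,0,1,0,0,3,0,5,0,0]
Step 14: insert jjd at [6, 11, 15, 16, 34] -> counters=[0,0,0,0,0,0,6,0,3,1,0,10,0,0,0,9,6,0,4,0,0,0,0,0,0,0,0,1,0,1,0,0,3,0,6,0,0]
Step 15: delete jjd at [6, 11, 15, 16, 34] -> counters=[0,0,0,0,0,0,5,0,3,1,0,9,0,0,0,8,5,0,4,0,0,0,0,0,0,0,0,1,0,1,0,0,3,0,5,0,0]
Step 16: insert h at [9, 11, 18, 27, 29] -> counters=[0,0,0,0,0,0,5,0,3,2,0,10,0,0,0,8,5,0,5,0,0,0,0,0,0,0,0,2,0,2,0,0,3,0,5,0,0]
Step 17: insert h at [9, 11, 18, 27, 29] -> counters=[0,0,0,0,0,0,5,0,3,3,0,11,0,0,0,8,5,0,6,0,0,0,0,0,0,0,0,3,0,3,0,0,3,0,5,0,0]
Step 18: delete jjd at [6, 11, 15, 16, 34] -> counters=[0,0,0,0,0,0,4,0,3,3,0,10,0,0,0,7,4,0,6,0,0,0,0,0,0,0,0,3,0,3,0,0,3,0,4,0,0]
Step 19: insert h at [9, 11, 18, 27, 29] -> counters=[0,0,0,0,0,0,4,0,3,4,0,11,0,0,0,7,4,0,7,0,0,0,0,0,0,0,0,4,0,4,0,0,3,0,4,0,0]
Step 20: insert a at [8, 11, 15, 18, 32] -> counters=[0,0,0,0,0,0,4,0,4,4,0,12,0,0,0,8,4,0,8,0,0,0,0,0,0,0,0,4,0,4,0,0,4,0,4,0,0]
Step 21: insert h at [9, 11, 18, 27, 29] -> counters=[0,0,0,0,0,0,4,0,4,5,0,13,0,0,0,8,4,0,9,0,0,0,0,0,0,0,0,5,0,5,0,0,4,0,4,0,0]
Final counters=[0,0,0,0,0,0,4,0,4,5,0,13,0,0,0,8,4,0,9,0,0,0,0,0,0,0,0,5,0,5,0,0,4,0,4,0,0] -> 11 nonzero

Answer: 11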